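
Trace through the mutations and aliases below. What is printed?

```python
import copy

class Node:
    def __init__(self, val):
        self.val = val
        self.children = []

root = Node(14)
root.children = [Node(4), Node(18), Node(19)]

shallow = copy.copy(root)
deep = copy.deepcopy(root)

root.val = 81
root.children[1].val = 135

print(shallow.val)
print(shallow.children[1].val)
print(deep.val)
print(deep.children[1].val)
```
14
135
14
18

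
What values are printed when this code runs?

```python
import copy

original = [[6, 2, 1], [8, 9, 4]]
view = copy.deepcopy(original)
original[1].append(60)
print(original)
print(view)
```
[[6, 2, 1], [8, 9, 4, 60]]
[[6, 2, 1], [8, 9, 4]]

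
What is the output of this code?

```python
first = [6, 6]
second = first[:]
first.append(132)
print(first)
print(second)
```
[6, 6, 132]
[6, 6]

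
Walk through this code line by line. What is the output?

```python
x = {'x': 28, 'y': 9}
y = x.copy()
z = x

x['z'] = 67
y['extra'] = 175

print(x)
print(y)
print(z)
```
{'x': 28, 'y': 9, 'z': 67}
{'x': 28, 'y': 9, 'extra': 175}
{'x': 28, 'y': 9, 'z': 67}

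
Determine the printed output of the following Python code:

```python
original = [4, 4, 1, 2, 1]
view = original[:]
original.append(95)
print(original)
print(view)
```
[4, 4, 1, 2, 1, 95]
[4, 4, 1, 2, 1]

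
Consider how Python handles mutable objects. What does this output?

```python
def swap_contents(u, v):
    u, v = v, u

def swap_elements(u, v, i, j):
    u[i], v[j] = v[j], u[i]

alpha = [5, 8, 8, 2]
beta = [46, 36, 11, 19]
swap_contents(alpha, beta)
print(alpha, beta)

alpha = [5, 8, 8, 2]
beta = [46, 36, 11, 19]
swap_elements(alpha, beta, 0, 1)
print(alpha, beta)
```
[5, 8, 8, 2] [46, 36, 11, 19]
[36, 8, 8, 2] [46, 5, 11, 19]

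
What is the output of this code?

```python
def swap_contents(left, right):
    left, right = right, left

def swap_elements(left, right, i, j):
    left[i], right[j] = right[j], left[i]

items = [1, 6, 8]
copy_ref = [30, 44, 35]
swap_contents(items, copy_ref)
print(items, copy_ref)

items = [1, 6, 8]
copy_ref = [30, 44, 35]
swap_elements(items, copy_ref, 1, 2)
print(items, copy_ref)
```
[1, 6, 8] [30, 44, 35]
[1, 35, 8] [30, 44, 6]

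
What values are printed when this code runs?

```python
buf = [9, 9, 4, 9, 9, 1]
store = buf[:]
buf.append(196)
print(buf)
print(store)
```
[9, 9, 4, 9, 9, 1, 196]
[9, 9, 4, 9, 9, 1]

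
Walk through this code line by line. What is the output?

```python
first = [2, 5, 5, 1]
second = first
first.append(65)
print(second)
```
[2, 5, 5, 1, 65]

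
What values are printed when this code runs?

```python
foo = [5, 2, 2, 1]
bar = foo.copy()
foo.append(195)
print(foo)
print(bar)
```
[5, 2, 2, 1, 195]
[5, 2, 2, 1]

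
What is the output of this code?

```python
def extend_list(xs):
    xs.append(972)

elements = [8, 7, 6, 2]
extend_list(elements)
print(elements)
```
[8, 7, 6, 2, 972]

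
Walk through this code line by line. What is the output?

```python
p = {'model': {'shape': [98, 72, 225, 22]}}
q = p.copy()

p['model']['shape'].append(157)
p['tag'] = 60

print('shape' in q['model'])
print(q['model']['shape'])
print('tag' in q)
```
True
[98, 72, 225, 22, 157]
False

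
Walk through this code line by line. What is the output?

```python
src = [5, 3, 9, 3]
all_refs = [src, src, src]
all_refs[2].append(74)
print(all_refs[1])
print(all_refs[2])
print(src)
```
[5, 3, 9, 3, 74]
[5, 3, 9, 3, 74]
[5, 3, 9, 3, 74]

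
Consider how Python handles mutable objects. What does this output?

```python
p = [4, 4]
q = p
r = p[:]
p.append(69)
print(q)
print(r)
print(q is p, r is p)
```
[4, 4, 69]
[4, 4]
True False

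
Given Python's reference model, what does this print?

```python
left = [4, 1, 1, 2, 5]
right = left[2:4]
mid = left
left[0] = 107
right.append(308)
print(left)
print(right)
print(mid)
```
[107, 1, 1, 2, 5]
[1, 2, 308]
[107, 1, 1, 2, 5]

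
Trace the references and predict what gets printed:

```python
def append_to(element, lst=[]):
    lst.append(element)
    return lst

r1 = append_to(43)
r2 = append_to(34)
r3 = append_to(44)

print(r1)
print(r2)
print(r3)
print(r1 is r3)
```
[43, 34, 44]
[43, 34, 44]
[43, 34, 44]
True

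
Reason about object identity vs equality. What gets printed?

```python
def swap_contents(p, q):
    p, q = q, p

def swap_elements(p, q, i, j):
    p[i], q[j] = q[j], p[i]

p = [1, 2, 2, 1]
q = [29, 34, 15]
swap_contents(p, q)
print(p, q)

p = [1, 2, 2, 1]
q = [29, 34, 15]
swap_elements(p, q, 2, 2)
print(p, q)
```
[1, 2, 2, 1] [29, 34, 15]
[1, 2, 15, 1] [29, 34, 2]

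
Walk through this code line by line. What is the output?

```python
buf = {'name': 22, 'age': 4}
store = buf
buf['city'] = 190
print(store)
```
{'name': 22, 'age': 4, 'city': 190}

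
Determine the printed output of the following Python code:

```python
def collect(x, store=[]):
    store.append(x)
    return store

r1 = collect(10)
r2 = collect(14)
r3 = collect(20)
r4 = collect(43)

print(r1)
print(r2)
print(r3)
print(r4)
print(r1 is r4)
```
[10, 14, 20, 43]
[10, 14, 20, 43]
[10, 14, 20, 43]
[10, 14, 20, 43]
True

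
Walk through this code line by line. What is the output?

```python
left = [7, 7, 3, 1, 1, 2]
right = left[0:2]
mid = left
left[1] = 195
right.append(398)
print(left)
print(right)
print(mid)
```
[7, 195, 3, 1, 1, 2]
[7, 7, 398]
[7, 195, 3, 1, 1, 2]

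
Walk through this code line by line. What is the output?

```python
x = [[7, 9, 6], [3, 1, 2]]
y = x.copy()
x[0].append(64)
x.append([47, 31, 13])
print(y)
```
[[7, 9, 6, 64], [3, 1, 2]]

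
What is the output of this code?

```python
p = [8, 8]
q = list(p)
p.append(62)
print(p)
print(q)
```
[8, 8, 62]
[8, 8]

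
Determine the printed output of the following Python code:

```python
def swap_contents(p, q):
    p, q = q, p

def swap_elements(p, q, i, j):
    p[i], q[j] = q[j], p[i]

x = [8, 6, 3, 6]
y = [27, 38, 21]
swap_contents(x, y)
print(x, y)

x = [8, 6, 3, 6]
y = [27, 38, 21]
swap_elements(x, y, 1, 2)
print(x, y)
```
[8, 6, 3, 6] [27, 38, 21]
[8, 21, 3, 6] [27, 38, 6]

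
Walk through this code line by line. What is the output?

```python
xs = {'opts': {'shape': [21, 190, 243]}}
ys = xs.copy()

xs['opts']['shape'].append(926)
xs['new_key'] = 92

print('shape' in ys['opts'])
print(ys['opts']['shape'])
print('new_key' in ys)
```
True
[21, 190, 243, 926]
False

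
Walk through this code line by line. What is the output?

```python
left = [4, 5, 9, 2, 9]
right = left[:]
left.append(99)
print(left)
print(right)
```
[4, 5, 9, 2, 9, 99]
[4, 5, 9, 2, 9]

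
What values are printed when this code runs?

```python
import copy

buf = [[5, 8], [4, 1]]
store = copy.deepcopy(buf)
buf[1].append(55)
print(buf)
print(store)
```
[[5, 8], [4, 1, 55]]
[[5, 8], [4, 1]]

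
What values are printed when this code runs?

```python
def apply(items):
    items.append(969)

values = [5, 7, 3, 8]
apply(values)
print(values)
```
[5, 7, 3, 8, 969]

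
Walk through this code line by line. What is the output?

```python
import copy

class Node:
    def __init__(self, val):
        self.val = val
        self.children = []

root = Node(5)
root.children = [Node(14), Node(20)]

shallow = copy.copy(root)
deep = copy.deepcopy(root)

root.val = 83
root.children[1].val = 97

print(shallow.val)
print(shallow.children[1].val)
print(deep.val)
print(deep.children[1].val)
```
5
97
5
20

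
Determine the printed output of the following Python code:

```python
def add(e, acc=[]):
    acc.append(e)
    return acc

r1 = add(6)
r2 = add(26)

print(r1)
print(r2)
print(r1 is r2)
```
[6, 26]
[6, 26]
True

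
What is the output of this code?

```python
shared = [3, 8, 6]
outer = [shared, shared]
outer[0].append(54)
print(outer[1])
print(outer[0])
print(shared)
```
[3, 8, 6, 54]
[3, 8, 6, 54]
[3, 8, 6, 54]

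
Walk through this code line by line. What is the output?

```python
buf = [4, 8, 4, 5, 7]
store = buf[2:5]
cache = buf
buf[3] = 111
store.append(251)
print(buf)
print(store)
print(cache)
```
[4, 8, 4, 111, 7]
[4, 5, 7, 251]
[4, 8, 4, 111, 7]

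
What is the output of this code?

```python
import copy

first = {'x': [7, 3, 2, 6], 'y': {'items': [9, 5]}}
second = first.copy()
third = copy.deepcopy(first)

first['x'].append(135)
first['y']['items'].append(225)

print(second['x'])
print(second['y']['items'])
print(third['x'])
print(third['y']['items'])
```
[7, 3, 2, 6, 135]
[9, 5, 225]
[7, 3, 2, 6]
[9, 5]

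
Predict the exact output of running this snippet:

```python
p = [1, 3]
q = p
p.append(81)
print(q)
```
[1, 3, 81]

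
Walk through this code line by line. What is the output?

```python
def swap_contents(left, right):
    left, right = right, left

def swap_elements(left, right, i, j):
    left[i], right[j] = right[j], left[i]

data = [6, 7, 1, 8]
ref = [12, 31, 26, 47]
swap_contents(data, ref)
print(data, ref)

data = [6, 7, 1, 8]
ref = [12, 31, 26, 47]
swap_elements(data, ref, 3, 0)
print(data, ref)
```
[6, 7, 1, 8] [12, 31, 26, 47]
[6, 7, 1, 12] [8, 31, 26, 47]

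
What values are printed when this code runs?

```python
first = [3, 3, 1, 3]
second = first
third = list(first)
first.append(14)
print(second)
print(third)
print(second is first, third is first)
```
[3, 3, 1, 3, 14]
[3, 3, 1, 3]
True False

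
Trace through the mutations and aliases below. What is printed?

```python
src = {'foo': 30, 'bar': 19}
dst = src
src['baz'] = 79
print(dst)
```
{'foo': 30, 'bar': 19, 'baz': 79}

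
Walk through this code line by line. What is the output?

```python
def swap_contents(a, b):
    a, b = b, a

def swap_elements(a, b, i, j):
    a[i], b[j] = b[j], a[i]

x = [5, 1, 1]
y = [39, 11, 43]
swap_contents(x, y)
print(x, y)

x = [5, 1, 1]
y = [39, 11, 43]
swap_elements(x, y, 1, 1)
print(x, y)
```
[5, 1, 1] [39, 11, 43]
[5, 11, 1] [39, 1, 43]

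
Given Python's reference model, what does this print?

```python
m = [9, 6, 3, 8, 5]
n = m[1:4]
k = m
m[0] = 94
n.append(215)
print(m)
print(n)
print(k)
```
[94, 6, 3, 8, 5]
[6, 3, 8, 215]
[94, 6, 3, 8, 5]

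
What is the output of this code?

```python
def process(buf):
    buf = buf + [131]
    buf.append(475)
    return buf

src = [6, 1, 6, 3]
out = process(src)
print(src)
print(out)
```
[6, 1, 6, 3]
[6, 1, 6, 3, 131, 475]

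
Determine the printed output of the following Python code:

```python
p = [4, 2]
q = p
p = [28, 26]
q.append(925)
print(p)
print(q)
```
[28, 26]
[4, 2, 925]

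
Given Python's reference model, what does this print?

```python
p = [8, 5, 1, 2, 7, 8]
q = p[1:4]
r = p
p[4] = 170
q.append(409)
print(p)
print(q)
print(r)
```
[8, 5, 1, 2, 170, 8]
[5, 1, 2, 409]
[8, 5, 1, 2, 170, 8]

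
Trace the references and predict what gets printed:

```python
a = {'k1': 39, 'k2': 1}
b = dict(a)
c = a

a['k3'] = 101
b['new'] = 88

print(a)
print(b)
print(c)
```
{'k1': 39, 'k2': 1, 'k3': 101}
{'k1': 39, 'k2': 1, 'new': 88}
{'k1': 39, 'k2': 1, 'k3': 101}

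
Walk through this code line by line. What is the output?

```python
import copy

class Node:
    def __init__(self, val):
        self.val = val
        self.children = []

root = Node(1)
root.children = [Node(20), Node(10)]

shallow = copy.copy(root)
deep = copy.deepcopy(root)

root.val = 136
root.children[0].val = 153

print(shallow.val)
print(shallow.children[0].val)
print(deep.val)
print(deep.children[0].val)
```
1
153
1
20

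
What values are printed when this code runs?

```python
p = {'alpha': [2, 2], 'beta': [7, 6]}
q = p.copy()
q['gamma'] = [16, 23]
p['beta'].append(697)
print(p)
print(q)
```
{'alpha': [2, 2], 'beta': [7, 6, 697]}
{'alpha': [2, 2], 'beta': [7, 6, 697], 'gamma': [16, 23]}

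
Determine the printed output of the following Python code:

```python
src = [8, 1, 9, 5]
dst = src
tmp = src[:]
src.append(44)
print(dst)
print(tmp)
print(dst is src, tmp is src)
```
[8, 1, 9, 5, 44]
[8, 1, 9, 5]
True False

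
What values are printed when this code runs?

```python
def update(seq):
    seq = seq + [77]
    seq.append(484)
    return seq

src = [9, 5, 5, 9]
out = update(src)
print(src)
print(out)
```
[9, 5, 5, 9]
[9, 5, 5, 9, 77, 484]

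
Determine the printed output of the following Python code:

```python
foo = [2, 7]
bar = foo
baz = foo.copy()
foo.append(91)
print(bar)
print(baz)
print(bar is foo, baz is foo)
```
[2, 7, 91]
[2, 7]
True False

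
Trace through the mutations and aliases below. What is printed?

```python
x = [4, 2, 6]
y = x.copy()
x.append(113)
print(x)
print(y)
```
[4, 2, 6, 113]
[4, 2, 6]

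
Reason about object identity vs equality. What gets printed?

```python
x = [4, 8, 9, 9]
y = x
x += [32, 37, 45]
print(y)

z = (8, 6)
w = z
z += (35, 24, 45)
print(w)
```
[4, 8, 9, 9, 32, 37, 45]
(8, 6)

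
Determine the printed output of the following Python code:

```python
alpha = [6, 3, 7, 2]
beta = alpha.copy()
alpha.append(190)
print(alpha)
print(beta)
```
[6, 3, 7, 2, 190]
[6, 3, 7, 2]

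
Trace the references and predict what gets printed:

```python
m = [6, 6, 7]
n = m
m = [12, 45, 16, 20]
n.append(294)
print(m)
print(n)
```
[12, 45, 16, 20]
[6, 6, 7, 294]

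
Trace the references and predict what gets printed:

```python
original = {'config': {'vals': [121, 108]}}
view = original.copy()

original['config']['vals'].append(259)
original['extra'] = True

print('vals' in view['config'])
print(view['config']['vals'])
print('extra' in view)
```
True
[121, 108, 259]
False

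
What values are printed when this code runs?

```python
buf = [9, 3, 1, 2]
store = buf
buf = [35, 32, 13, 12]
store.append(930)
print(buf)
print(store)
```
[35, 32, 13, 12]
[9, 3, 1, 2, 930]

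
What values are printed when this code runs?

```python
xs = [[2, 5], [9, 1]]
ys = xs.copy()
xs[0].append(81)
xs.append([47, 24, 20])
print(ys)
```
[[2, 5, 81], [9, 1]]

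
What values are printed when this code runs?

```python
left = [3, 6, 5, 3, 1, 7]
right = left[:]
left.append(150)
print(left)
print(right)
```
[3, 6, 5, 3, 1, 7, 150]
[3, 6, 5, 3, 1, 7]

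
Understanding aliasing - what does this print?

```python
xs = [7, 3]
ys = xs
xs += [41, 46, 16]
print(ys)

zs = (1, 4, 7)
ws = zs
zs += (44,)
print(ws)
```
[7, 3, 41, 46, 16]
(1, 4, 7)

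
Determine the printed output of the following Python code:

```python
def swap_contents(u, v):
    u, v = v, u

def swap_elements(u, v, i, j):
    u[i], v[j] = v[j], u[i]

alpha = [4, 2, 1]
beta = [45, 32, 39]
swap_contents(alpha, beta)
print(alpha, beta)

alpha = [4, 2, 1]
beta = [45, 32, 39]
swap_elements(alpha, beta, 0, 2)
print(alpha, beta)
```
[4, 2, 1] [45, 32, 39]
[39, 2, 1] [45, 32, 4]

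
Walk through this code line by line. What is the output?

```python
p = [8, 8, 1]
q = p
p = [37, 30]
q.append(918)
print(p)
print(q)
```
[37, 30]
[8, 8, 1, 918]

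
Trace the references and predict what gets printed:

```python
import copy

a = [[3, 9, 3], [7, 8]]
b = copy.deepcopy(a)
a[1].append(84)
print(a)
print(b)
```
[[3, 9, 3], [7, 8, 84]]
[[3, 9, 3], [7, 8]]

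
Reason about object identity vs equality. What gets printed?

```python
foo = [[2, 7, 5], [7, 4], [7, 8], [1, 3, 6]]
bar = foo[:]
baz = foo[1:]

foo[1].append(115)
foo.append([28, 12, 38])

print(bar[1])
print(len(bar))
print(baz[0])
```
[7, 4, 115]
4
[7, 4, 115]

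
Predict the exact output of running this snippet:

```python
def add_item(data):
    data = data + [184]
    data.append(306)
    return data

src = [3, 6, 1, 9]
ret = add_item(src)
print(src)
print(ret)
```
[3, 6, 1, 9]
[3, 6, 1, 9, 184, 306]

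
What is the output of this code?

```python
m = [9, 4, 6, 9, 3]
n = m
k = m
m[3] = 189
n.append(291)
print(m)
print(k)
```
[9, 4, 6, 189, 3, 291]
[9, 4, 6, 189, 3, 291]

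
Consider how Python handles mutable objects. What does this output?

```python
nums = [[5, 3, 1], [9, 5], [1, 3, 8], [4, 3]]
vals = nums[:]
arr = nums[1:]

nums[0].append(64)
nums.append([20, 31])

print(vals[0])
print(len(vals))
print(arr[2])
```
[5, 3, 1, 64]
4
[4, 3]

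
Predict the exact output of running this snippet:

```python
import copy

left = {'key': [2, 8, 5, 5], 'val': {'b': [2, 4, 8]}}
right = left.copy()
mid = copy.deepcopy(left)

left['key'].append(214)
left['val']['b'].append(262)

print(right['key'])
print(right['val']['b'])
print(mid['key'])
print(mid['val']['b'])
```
[2, 8, 5, 5, 214]
[2, 4, 8, 262]
[2, 8, 5, 5]
[2, 4, 8]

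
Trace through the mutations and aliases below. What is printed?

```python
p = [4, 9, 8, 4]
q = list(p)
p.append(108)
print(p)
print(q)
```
[4, 9, 8, 4, 108]
[4, 9, 8, 4]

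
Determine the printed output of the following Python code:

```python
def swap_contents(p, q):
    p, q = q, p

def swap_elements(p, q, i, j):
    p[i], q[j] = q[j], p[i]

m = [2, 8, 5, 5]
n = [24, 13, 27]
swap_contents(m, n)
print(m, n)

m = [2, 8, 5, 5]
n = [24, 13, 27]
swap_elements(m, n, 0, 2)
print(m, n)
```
[2, 8, 5, 5] [24, 13, 27]
[27, 8, 5, 5] [24, 13, 2]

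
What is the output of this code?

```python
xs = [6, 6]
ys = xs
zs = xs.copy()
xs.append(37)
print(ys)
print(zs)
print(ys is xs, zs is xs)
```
[6, 6, 37]
[6, 6]
True False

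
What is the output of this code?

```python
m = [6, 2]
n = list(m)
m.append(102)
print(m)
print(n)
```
[6, 2, 102]
[6, 2]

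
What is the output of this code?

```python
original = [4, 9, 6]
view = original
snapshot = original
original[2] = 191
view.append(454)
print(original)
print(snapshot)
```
[4, 9, 191, 454]
[4, 9, 191, 454]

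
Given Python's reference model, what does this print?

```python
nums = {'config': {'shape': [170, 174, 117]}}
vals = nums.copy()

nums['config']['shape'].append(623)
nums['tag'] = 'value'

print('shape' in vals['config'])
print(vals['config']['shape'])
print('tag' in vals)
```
True
[170, 174, 117, 623]
False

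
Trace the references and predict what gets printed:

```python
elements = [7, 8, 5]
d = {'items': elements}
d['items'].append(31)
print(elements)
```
[7, 8, 5, 31]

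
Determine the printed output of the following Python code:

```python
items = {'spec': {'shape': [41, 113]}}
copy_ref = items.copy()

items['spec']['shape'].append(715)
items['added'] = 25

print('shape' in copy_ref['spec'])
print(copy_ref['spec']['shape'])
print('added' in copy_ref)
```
True
[41, 113, 715]
False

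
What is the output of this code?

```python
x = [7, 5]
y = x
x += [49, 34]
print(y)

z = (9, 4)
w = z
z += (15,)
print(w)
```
[7, 5, 49, 34]
(9, 4)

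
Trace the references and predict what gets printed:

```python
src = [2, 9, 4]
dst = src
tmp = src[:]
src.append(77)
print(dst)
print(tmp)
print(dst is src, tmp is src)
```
[2, 9, 4, 77]
[2, 9, 4]
True False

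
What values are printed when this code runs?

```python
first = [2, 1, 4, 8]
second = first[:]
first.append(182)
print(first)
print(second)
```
[2, 1, 4, 8, 182]
[2, 1, 4, 8]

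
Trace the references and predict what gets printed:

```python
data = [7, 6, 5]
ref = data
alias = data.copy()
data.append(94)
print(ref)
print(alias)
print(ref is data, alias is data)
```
[7, 6, 5, 94]
[7, 6, 5]
True False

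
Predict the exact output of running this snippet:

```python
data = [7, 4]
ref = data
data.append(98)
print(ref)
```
[7, 4, 98]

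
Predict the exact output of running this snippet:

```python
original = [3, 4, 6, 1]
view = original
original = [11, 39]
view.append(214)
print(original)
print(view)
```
[11, 39]
[3, 4, 6, 1, 214]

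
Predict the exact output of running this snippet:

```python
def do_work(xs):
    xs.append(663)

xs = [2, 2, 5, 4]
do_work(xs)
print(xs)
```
[2, 2, 5, 4, 663]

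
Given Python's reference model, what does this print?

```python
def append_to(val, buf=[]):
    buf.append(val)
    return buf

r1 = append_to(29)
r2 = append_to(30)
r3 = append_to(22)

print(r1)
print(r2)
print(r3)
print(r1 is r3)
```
[29, 30, 22]
[29, 30, 22]
[29, 30, 22]
True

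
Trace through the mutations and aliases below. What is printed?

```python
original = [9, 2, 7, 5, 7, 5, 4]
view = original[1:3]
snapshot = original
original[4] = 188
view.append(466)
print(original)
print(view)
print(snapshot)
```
[9, 2, 7, 5, 188, 5, 4]
[2, 7, 466]
[9, 2, 7, 5, 188, 5, 4]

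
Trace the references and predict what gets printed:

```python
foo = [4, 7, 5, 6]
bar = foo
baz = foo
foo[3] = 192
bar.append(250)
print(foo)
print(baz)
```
[4, 7, 5, 192, 250]
[4, 7, 5, 192, 250]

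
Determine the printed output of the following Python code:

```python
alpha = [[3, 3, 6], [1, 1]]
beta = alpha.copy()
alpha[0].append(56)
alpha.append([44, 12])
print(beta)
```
[[3, 3, 6, 56], [1, 1]]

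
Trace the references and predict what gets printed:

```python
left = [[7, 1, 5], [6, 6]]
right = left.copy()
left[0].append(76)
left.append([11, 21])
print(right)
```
[[7, 1, 5, 76], [6, 6]]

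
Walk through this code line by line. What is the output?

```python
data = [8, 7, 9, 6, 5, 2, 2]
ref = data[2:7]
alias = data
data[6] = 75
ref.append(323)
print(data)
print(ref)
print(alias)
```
[8, 7, 9, 6, 5, 2, 75]
[9, 6, 5, 2, 2, 323]
[8, 7, 9, 6, 5, 2, 75]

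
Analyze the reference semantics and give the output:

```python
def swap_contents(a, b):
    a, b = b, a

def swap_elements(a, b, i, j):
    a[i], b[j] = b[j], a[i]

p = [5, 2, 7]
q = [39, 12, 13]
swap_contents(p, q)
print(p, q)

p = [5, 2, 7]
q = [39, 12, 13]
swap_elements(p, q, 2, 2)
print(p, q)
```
[5, 2, 7] [39, 12, 13]
[5, 2, 13] [39, 12, 7]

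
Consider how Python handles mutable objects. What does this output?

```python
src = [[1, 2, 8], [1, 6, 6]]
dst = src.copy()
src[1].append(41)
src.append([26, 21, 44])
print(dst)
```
[[1, 2, 8], [1, 6, 6, 41]]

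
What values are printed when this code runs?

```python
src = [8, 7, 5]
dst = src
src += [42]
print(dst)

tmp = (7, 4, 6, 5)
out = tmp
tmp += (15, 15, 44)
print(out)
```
[8, 7, 5, 42]
(7, 4, 6, 5)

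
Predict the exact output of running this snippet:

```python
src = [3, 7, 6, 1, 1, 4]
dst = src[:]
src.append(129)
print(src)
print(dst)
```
[3, 7, 6, 1, 1, 4, 129]
[3, 7, 6, 1, 1, 4]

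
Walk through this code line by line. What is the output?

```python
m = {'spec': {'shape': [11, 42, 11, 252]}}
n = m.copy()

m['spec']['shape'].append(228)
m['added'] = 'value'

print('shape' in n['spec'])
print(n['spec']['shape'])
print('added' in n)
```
True
[11, 42, 11, 252, 228]
False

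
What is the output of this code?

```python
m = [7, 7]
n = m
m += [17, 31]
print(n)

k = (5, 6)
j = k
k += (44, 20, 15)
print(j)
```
[7, 7, 17, 31]
(5, 6)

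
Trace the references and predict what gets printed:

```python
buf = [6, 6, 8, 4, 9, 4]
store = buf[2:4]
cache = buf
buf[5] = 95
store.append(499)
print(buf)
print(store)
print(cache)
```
[6, 6, 8, 4, 9, 95]
[8, 4, 499]
[6, 6, 8, 4, 9, 95]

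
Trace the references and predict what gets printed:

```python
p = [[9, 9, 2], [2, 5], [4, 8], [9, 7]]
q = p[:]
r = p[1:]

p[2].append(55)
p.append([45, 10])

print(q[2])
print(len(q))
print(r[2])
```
[4, 8, 55]
4
[9, 7]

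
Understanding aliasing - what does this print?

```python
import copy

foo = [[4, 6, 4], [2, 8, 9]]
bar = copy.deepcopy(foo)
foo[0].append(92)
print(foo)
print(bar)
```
[[4, 6, 4, 92], [2, 8, 9]]
[[4, 6, 4], [2, 8, 9]]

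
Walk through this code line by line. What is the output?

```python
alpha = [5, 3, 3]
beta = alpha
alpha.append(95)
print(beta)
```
[5, 3, 3, 95]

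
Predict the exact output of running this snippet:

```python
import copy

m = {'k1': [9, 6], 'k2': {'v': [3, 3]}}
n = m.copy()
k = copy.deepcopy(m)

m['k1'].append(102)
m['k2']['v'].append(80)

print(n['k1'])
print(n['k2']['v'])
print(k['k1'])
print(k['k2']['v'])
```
[9, 6, 102]
[3, 3, 80]
[9, 6]
[3, 3]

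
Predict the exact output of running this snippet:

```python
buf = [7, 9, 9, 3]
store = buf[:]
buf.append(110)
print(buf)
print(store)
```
[7, 9, 9, 3, 110]
[7, 9, 9, 3]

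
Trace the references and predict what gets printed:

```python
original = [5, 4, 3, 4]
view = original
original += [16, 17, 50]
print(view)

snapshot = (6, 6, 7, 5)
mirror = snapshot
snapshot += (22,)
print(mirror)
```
[5, 4, 3, 4, 16, 17, 50]
(6, 6, 7, 5)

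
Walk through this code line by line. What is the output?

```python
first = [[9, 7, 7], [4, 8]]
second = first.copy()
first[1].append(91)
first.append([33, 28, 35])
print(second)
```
[[9, 7, 7], [4, 8, 91]]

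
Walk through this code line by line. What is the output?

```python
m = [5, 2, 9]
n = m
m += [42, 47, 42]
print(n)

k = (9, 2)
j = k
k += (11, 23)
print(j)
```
[5, 2, 9, 42, 47, 42]
(9, 2)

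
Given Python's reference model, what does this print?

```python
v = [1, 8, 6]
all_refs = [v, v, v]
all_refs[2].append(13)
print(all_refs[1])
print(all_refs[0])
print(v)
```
[1, 8, 6, 13]
[1, 8, 6, 13]
[1, 8, 6, 13]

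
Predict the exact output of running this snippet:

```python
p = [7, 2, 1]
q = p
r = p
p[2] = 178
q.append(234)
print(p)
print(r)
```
[7, 2, 178, 234]
[7, 2, 178, 234]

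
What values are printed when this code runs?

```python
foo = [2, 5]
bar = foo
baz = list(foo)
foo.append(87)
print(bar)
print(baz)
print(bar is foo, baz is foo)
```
[2, 5, 87]
[2, 5]
True False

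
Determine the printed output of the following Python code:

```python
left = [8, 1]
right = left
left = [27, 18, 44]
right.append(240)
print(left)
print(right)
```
[27, 18, 44]
[8, 1, 240]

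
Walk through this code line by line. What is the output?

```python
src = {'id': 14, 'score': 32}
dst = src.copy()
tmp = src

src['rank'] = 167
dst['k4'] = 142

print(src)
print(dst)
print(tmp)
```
{'id': 14, 'score': 32, 'rank': 167}
{'id': 14, 'score': 32, 'k4': 142}
{'id': 14, 'score': 32, 'rank': 167}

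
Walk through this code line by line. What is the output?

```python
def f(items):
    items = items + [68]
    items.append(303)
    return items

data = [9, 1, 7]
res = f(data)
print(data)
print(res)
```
[9, 1, 7]
[9, 1, 7, 68, 303]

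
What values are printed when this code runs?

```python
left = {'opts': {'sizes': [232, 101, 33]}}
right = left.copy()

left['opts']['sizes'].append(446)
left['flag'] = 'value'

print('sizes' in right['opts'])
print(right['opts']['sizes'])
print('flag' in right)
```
True
[232, 101, 33, 446]
False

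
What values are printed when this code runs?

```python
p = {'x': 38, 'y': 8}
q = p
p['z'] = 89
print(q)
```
{'x': 38, 'y': 8, 'z': 89}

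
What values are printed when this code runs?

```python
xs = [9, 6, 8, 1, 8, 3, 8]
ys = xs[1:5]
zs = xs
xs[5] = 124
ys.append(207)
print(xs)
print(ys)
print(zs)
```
[9, 6, 8, 1, 8, 124, 8]
[6, 8, 1, 8, 207]
[9, 6, 8, 1, 8, 124, 8]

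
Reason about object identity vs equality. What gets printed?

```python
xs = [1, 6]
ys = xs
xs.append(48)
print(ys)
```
[1, 6, 48]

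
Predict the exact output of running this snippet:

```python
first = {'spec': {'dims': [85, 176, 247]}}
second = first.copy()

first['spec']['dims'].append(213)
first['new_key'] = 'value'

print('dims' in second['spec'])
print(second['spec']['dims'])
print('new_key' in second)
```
True
[85, 176, 247, 213]
False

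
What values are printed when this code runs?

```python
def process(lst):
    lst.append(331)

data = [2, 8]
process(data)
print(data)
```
[2, 8, 331]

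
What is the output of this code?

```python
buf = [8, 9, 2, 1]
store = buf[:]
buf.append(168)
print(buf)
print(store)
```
[8, 9, 2, 1, 168]
[8, 9, 2, 1]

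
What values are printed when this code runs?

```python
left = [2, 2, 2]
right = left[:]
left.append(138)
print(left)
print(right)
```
[2, 2, 2, 138]
[2, 2, 2]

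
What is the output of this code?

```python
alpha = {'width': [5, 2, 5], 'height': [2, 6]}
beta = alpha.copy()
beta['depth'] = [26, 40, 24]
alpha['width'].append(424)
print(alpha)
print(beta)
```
{'width': [5, 2, 5, 424], 'height': [2, 6]}
{'width': [5, 2, 5, 424], 'height': [2, 6], 'depth': [26, 40, 24]}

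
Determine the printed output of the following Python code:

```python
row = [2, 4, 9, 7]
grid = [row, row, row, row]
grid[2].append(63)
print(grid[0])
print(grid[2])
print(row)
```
[2, 4, 9, 7, 63]
[2, 4, 9, 7, 63]
[2, 4, 9, 7, 63]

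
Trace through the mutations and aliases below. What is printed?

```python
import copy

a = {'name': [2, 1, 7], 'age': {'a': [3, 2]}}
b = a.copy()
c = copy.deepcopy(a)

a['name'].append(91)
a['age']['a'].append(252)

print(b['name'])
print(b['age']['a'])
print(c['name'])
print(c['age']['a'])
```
[2, 1, 7, 91]
[3, 2, 252]
[2, 1, 7]
[3, 2]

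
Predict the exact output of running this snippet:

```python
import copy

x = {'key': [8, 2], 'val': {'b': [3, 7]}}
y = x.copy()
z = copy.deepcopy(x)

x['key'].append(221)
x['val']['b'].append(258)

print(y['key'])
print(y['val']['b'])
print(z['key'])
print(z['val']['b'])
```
[8, 2, 221]
[3, 7, 258]
[8, 2]
[3, 7]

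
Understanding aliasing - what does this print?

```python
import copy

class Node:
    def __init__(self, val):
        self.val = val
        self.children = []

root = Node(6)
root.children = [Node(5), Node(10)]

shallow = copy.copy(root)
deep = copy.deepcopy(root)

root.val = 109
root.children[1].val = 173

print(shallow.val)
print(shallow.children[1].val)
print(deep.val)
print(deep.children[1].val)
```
6
173
6
10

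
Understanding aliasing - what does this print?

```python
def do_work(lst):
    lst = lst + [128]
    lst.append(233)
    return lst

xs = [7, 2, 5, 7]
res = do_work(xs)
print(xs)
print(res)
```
[7, 2, 5, 7]
[7, 2, 5, 7, 128, 233]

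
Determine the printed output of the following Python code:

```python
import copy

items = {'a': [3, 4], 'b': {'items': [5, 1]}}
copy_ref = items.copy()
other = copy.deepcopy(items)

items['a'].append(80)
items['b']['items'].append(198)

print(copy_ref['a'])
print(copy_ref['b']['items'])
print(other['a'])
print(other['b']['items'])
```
[3, 4, 80]
[5, 1, 198]
[3, 4]
[5, 1]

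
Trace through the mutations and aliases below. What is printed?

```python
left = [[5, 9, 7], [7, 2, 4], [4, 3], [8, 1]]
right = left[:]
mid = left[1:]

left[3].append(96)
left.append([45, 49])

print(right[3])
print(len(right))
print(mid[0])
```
[8, 1, 96]
4
[7, 2, 4]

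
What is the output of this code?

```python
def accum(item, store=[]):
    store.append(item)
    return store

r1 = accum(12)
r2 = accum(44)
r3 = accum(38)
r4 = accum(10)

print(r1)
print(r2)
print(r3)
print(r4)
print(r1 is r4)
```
[12, 44, 38, 10]
[12, 44, 38, 10]
[12, 44, 38, 10]
[12, 44, 38, 10]
True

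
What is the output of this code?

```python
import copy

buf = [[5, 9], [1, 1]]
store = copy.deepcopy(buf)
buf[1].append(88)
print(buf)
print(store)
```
[[5, 9], [1, 1, 88]]
[[5, 9], [1, 1]]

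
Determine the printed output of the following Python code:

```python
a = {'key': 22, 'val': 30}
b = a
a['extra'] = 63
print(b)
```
{'key': 22, 'val': 30, 'extra': 63}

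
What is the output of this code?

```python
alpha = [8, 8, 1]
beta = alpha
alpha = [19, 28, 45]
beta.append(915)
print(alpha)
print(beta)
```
[19, 28, 45]
[8, 8, 1, 915]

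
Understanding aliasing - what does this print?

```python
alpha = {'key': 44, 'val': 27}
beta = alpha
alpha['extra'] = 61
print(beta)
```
{'key': 44, 'val': 27, 'extra': 61}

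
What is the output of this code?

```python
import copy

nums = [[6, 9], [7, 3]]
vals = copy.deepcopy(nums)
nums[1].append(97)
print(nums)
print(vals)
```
[[6, 9], [7, 3, 97]]
[[6, 9], [7, 3]]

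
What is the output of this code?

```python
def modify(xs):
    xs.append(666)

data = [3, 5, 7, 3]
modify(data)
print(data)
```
[3, 5, 7, 3, 666]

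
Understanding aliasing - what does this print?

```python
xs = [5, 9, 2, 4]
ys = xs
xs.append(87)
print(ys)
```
[5, 9, 2, 4, 87]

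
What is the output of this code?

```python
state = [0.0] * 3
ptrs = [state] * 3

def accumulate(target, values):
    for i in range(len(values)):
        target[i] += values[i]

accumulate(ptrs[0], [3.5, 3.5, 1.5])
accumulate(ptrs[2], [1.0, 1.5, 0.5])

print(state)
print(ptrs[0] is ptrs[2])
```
[4.5, 5.0, 2.0]
True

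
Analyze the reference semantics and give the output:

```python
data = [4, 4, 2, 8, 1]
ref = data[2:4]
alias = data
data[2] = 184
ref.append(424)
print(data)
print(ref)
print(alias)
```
[4, 4, 184, 8, 1]
[2, 8, 424]
[4, 4, 184, 8, 1]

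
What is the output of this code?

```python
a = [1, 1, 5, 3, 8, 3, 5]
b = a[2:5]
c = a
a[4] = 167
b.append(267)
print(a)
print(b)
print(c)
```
[1, 1, 5, 3, 167, 3, 5]
[5, 3, 8, 267]
[1, 1, 5, 3, 167, 3, 5]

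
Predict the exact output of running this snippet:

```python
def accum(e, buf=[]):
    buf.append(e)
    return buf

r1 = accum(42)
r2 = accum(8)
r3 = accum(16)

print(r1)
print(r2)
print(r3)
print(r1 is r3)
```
[42, 8, 16]
[42, 8, 16]
[42, 8, 16]
True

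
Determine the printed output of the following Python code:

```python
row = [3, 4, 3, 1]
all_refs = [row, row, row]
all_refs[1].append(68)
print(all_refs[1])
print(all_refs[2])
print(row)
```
[3, 4, 3, 1, 68]
[3, 4, 3, 1, 68]
[3, 4, 3, 1, 68]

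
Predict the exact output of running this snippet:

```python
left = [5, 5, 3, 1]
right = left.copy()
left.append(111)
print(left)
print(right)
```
[5, 5, 3, 1, 111]
[5, 5, 3, 1]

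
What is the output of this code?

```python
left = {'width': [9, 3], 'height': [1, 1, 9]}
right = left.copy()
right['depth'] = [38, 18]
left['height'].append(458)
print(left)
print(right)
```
{'width': [9, 3], 'height': [1, 1, 9, 458]}
{'width': [9, 3], 'height': [1, 1, 9, 458], 'depth': [38, 18]}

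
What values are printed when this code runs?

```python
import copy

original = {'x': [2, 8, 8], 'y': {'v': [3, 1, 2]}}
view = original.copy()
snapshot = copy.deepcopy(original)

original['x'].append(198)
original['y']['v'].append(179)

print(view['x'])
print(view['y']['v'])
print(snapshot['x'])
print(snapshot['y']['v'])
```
[2, 8, 8, 198]
[3, 1, 2, 179]
[2, 8, 8]
[3, 1, 2]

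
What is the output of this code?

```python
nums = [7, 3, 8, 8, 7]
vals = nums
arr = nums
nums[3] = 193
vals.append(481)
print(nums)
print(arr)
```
[7, 3, 8, 193, 7, 481]
[7, 3, 8, 193, 7, 481]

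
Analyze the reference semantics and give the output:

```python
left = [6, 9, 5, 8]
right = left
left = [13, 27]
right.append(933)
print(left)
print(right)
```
[13, 27]
[6, 9, 5, 8, 933]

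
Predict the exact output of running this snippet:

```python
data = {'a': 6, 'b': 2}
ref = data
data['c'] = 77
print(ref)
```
{'a': 6, 'b': 2, 'c': 77}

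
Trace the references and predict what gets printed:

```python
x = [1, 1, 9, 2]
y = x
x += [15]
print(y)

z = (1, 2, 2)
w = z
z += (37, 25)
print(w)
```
[1, 1, 9, 2, 15]
(1, 2, 2)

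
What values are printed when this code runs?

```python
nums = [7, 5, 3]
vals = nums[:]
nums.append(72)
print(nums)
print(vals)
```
[7, 5, 3, 72]
[7, 5, 3]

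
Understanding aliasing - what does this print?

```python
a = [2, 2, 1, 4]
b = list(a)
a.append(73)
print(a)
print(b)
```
[2, 2, 1, 4, 73]
[2, 2, 1, 4]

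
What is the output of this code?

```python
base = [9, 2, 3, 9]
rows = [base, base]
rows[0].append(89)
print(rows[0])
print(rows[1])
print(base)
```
[9, 2, 3, 9, 89]
[9, 2, 3, 9, 89]
[9, 2, 3, 9, 89]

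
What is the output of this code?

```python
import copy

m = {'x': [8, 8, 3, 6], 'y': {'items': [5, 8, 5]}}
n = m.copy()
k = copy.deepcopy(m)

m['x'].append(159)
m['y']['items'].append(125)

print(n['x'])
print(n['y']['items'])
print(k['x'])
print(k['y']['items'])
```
[8, 8, 3, 6, 159]
[5, 8, 5, 125]
[8, 8, 3, 6]
[5, 8, 5]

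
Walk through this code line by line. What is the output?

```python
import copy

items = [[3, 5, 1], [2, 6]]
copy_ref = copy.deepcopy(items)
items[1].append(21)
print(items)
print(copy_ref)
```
[[3, 5, 1], [2, 6, 21]]
[[3, 5, 1], [2, 6]]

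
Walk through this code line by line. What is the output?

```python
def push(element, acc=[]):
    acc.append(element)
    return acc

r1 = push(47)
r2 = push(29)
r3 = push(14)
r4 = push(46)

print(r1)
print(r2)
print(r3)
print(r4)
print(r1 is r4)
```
[47, 29, 14, 46]
[47, 29, 14, 46]
[47, 29, 14, 46]
[47, 29, 14, 46]
True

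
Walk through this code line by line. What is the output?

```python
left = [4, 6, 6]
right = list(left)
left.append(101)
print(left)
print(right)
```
[4, 6, 6, 101]
[4, 6, 6]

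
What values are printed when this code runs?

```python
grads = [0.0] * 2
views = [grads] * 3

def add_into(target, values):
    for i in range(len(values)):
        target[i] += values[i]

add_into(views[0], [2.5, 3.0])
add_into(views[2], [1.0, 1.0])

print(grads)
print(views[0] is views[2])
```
[3.5, 4.0]
True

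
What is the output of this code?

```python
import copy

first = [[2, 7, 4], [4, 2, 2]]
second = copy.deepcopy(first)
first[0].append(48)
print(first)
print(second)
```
[[2, 7, 4, 48], [4, 2, 2]]
[[2, 7, 4], [4, 2, 2]]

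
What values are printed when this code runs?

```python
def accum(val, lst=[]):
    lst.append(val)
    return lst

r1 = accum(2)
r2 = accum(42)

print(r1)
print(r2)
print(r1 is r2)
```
[2, 42]
[2, 42]
True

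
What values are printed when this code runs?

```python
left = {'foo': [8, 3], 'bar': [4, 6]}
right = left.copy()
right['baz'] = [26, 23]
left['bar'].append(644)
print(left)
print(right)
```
{'foo': [8, 3], 'bar': [4, 6, 644]}
{'foo': [8, 3], 'bar': [4, 6, 644], 'baz': [26, 23]}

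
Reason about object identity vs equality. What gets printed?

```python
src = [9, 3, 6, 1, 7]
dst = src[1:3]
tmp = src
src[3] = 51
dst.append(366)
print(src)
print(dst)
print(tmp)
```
[9, 3, 6, 51, 7]
[3, 6, 366]
[9, 3, 6, 51, 7]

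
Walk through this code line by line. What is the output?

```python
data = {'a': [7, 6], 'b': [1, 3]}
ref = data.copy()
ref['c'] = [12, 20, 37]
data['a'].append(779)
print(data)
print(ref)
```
{'a': [7, 6, 779], 'b': [1, 3]}
{'a': [7, 6, 779], 'b': [1, 3], 'c': [12, 20, 37]}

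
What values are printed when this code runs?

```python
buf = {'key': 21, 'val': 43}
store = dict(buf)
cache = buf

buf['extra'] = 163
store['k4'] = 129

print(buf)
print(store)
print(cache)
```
{'key': 21, 'val': 43, 'extra': 163}
{'key': 21, 'val': 43, 'k4': 129}
{'key': 21, 'val': 43, 'extra': 163}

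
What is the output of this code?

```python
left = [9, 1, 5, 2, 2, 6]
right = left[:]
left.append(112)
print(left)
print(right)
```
[9, 1, 5, 2, 2, 6, 112]
[9, 1, 5, 2, 2, 6]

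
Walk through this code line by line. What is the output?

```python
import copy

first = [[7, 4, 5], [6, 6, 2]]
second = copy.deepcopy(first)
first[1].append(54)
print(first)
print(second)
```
[[7, 4, 5], [6, 6, 2, 54]]
[[7, 4, 5], [6, 6, 2]]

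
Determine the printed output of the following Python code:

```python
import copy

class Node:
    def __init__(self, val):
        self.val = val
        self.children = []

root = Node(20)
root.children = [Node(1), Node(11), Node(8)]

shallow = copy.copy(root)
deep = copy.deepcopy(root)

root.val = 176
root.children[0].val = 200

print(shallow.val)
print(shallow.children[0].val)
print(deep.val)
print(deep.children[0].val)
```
20
200
20
1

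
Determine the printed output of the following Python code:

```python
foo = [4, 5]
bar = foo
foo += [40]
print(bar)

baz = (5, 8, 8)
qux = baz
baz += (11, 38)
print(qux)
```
[4, 5, 40]
(5, 8, 8)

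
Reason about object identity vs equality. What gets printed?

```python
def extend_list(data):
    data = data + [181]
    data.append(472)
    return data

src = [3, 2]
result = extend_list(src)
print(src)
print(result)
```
[3, 2]
[3, 2, 181, 472]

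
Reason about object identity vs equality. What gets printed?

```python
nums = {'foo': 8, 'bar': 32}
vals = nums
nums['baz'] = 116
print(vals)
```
{'foo': 8, 'bar': 32, 'baz': 116}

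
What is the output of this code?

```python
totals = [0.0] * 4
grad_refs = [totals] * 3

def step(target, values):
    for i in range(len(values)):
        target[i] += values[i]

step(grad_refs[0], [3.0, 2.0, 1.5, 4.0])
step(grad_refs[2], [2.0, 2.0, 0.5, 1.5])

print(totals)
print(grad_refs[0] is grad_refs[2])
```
[5.0, 4.0, 2.0, 5.5]
True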